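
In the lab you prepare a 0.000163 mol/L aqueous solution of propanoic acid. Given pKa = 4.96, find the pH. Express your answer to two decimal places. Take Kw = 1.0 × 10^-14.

pH = 4.43

CH3CH2COOH ⇌ CH3CH2COO- + H+
Ka = 10^(−4.96) = 1.10 × 10^-5
Ka = [H+]²/(0.000163 − [H+]) = 1.10 × 10^-5
The 5% rule fails; solving [H+]² + Ka·[H+] − Ka·C₀ = 0 exactly:
[H+] = [−1.1e-05 + √(1.1e-05² + 7.17e-09)]/2 = 3.72 × 10^-5 M
pH = −log(3.72 × 10^-5) = 4.43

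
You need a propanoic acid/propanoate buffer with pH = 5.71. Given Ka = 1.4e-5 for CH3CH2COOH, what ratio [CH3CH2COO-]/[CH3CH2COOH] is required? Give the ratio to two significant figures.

ratio = 7.2

pKa = -log(1.4 × 10^-5) = 4.854
pH = pKa + log(r) ⇒ log(r) = 5.71 − 4.854 = +0.856
r = [CH3CH2COO-]/[CH3CH2COOH] = 10^(+0.856) = 7.18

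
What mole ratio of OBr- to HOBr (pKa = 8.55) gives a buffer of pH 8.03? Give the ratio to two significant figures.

pH = pKa + log(r) ⇒ log(r) = 8.03 − 8.55 = -0.52
r = [OBr-]/[HOBr] = 10^(-0.52) = 0.302

ratio = 0.30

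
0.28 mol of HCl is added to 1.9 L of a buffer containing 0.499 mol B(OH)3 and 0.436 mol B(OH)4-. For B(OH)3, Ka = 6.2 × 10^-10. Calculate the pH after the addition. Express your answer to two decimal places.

Added H+ converts B(OH)4- to B(OH)3: B(OH)3 → 0.779 mol, B(OH)4- → 0.156 mol.
pKa = −log(6.2 × 10^-10) = 9.208
pH = pKa + log([A⁻]/[HA]) = 9.208 + log(0.156/0.779) = 9.208 -0.698

pH = 8.51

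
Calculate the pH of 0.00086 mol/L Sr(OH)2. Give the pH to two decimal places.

pH = 11.24

Sr(OH)2 is a strong base (each formula unit releases 2 OH-); [OH-] = 0.00172 M.
pOH = -log(0.00172) = 2.76
pH = 14.00 - 2.76 = 11.24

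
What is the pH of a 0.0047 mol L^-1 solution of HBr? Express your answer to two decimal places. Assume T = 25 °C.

HBr is a strong acid and dissociates completely, so [H+] = 0.0047 M.
pH = -log(0.0047) = 2.33

pH = 2.33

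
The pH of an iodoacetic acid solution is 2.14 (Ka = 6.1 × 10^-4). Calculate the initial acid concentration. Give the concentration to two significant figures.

[H+] = 10^(-2.14) = 7.24 × 10^-3 M = x
Ka = x²/(C₀ − x) ⇒ C₀ = x + x²/Ka
C₀ = 7.24 × 10^-3 + (7.24 × 10^-3)²/(6.1 × 10^-4) = 9.32 × 10^-2 M

C₀ = 9.3 × 10^-2 M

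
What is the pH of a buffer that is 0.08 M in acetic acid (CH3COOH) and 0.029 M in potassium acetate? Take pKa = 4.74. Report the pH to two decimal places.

Using pH = pKa + log([base]/[acid]) with [base]/[acid] = 0.029/0.08:
pH = 4.74 + (-0.441) = 4.30

pH = 4.30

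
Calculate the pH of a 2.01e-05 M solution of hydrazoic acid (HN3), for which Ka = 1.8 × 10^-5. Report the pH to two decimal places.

pH = 4.92

HN3 ⇌ N3- + H+
From the ICE table, Ka = x²/(2.01e-05 − x) = 1.8 × 10^-5.
Here C₀/Ka ≈ 1.12, so the small-x approximation fails. Use the quadratic:
x = [−1.8e-05 + √(1.8e-05² + 1.45e-09)]/2 = 1.20 × 10^-5 M
pH = −log(1.20 × 10^-5) = 4.92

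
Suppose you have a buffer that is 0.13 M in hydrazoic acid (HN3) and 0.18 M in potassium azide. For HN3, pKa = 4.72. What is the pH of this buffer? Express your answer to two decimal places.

pH = pKa + log([A⁻]/[HA]) = 4.72 + log(0.18/0.13)
pH = 4.72 + (+0.141) = 4.86

pH = 4.86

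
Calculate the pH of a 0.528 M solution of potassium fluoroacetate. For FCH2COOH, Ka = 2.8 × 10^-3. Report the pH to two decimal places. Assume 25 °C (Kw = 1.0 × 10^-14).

FCH2COO- is the conjugate base of the weak acid FCH2COOH.
Kb = Kw/Ka = 1.0×10^-14 / 2.8 × 10^-3 = 3.57 × 10^-12
From the ICE table, Kb = [OH-]²/(0.528 − [OH-]) = 3.57 × 10^-12.
Assume [OH-] ≪ 0.528: [OH-] ≈ √(3.57 × 10^-12 × 0.528) = 1.37 × 10^-6 M
pOH = 5.86, so pH = 14.00 − pOH = 8.14

pH = 8.14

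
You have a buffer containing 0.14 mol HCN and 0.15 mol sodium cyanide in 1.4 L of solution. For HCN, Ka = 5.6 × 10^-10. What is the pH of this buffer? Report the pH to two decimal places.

pH = 9.28

pKa = −log(5.6 × 10^-10) = 9.252
pH = pKa + log([A⁻]/[HA]) = 9.252 + log(0.15/0.14)
pH = 9.252 + (+0.030) = 9.28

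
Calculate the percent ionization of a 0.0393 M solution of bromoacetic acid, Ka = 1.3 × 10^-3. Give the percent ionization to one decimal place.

BrCH2COOH ⇌ BrCH2COO- + H+; let x = [H+] at equilibrium.
Ka = x²/(C₀ − x); solving the quadratic gives x = 6.53 × 10^-3 M.
Fraction ionized = 6.53 × 10^-3 / 0.0393 = 0.1662 → 16.6%

16.6%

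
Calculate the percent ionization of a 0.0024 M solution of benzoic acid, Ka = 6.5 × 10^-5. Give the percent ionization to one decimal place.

C6H5COOH ⇌ C6H5COO- + H+; let x = [H+] at equilibrium.
Solve x² + 6.5e-05x − 1.56e-07 = 0 → x = 3.64 × 10^-4 M
Fraction ionized = 3.64 × 10^-4 / 0.0024 = 0.1517 → 15.2%

15.2%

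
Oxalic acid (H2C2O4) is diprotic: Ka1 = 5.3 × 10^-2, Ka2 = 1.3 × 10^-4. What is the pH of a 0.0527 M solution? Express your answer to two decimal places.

pH = 1.49

Since Ka1 ≫ Ka2, the first ionization dominates [H+].
Ka1 = x²/(0.0527 − x) = 5.3 × 10^-2
Solving the quadratic: x = (−Ka1 + √(Ka1² + 4·Ka1·C₀))/2 = 3.26 × 10^-2 M
pH = −log(3.26 × 10^-2) = 1.49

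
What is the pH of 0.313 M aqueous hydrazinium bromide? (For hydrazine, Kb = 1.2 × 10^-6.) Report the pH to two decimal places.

pH = 4.29

N2H5+ is the conjugate acid of the weak base N2H4.
Ka = Kw/Kb = 1.0×10^-14 / 1.2 × 10^-6 = 8.33 × 10^-9
Ka = x²/(0.313 − x) = 8.33 × 10^-9
Neglecting x in the denominator: x = √(8.33 × 10^-9 × 0.313) = 5.11 × 10^-5 M
pH = −log[H+] = −log(5.11 × 10^-5) = 4.29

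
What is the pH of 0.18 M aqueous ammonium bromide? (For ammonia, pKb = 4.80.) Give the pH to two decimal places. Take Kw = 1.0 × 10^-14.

pH = 4.97

NH4+ is the conjugate acid of the weak base NH3.
Kb = 10^(−4.80) = 1.58 × 10^-5
Ka = Kw/Kb = 1.0×10^-14 / 1.58 × 10^-5 = 6.33 × 10^-10
Ka = x²/(0.18 − x) = 6.33 × 10^-10
Since Ka ≪ C₀, x ≈ √(Ka·C₀) = 1.07 × 10^-5 M.
(x/C₀ = 0.0059% < 5%, so the approximation holds.)
pH = −log[H+] = −log(1.07 × 10^-5) = 4.97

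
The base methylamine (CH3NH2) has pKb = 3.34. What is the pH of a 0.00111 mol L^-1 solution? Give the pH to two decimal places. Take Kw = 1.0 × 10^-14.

CH3NH2 + H2O ⇌ CH3NH3+ + OH-
Kb = 10^(−3.34) = 4.57 × 10^-4
Kb = x²/(0.00111 − x) = 4.57 × 10^-4
x is not negligible relative to C₀; solve x² + 0.000457·x − 5.07e-07 = 0.
x = (−Kb + √(Kb² + 4·Kb·C₀))/2 = 5.19 × 10^-4 M
pOH = 3.28, so pH = 14.00 − pOH = 10.72

pH = 10.72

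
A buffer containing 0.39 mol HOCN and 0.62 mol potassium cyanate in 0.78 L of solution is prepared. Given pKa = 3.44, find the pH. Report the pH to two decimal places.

Henderson–Hasselbalch: pH = pKa + log([OCN-]/[HOCN]) = 3.44 + log(0.62/0.39)
pH = 3.44 + (+0.201) = 3.64

pH = 3.64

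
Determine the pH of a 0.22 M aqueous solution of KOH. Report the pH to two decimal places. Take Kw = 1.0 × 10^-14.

pH = 13.34

KOH is a strong base; [OH-] = 0.22 M.
pOH = -log(0.22) = 0.66
pH = 14.00 - 0.66 = 13.34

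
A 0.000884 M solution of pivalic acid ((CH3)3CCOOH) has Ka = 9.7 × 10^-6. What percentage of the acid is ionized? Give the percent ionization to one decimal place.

9.9%

(CH3)3CCOOH ⇌ (CH3)3CCOO- + H+; let x = [H+] at equilibrium.
Ka = x²/(C₀ − x); solving the quadratic gives x = 8.79 × 10^-5 M.
Fraction ionized = 8.79 × 10^-5 / 0.000884 = 0.0994 → 9.9%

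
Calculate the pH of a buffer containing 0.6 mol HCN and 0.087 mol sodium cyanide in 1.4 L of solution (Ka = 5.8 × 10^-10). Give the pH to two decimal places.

pH = 8.40

pKa = −log(5.8 × 10^-10) = 9.237
Henderson–Hasselbalch: pH = pKa + log([CN-]/[HCN]) = 9.237 + log(0.087/0.6)
pH = 9.237 + (-0.839) = 8.40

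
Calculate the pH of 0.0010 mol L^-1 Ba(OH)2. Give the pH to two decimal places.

Ba(OH)2 is a strong base (each formula unit releases 2 OH-); [OH-] = 0.002 M.
pOH = -log(0.002) = 2.70
pH = 14.00 - 2.70 = 11.30

pH = 11.30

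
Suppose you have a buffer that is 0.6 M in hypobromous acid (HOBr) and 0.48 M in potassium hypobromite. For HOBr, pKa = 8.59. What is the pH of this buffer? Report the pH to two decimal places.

pH = 8.49

Henderson–Hasselbalch: pH = pKa + log([OBr-]/[HOBr]) = 8.59 + log(0.48/0.6)
pH = 8.59 + (-0.097) = 8.49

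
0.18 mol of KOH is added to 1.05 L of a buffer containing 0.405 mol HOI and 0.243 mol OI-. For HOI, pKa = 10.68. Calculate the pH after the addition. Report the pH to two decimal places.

pH = 10.95

After neutralization: n(HOI) = 0.225 mol, n(OI-) = 0.423 mol.
pH = pKa + log(n_OI-/n_HOI) = 10.68 + log(0.423/0.225) = 10.68 + (+0.274)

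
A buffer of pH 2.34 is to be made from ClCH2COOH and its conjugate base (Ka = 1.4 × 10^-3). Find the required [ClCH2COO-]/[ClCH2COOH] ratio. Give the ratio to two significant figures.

ratio = 0.31

pKa = -log(1.4 × 10^-3) = 2.854
pH = pKa + log(r) ⇒ log(r) = 2.34 − 2.854 = -0.514
r = [ClCH2COO-]/[ClCH2COOH] = 10^(-0.514) = 0.306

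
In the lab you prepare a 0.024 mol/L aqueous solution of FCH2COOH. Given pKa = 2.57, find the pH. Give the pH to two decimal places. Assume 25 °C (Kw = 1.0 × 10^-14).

FCH2COOH ⇌ FCH2COO- + H+
Ka = 10^(−2.57) = 2.69 × 10^-3
From the ICE table, Ka = x²/(0.024 − x) = 2.69 × 10^-3.
The 5% rule fails; solving x² + Ka·x − Ka·C₀ = 0 exactly:
x = (−Ka + √(Ka² + 4·Ka·C₀))/2 = 6.80 × 10^-3 M
pH = −log[H+] = −log(6.80 × 10^-3) = 2.17

pH = 2.17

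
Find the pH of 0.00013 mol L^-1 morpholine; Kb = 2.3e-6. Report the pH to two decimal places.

C4H8ONH + H2O ⇌ C4H8ONH2+ + OH-
Kb = [OH-]²/(0.00013 − [OH-]) = 2.3 × 10^-6
Here C₀/Kb ≈ 56.5, so the small-[OH-] approximation fails. Use the quadratic:
[OH-] = (−Kb + √(Kb² + 4·Kb·C₀))/2 = 1.62 × 10^-5 M
pOH = 4.79, so pH = 14.00 − pOH = 9.21

pH = 9.21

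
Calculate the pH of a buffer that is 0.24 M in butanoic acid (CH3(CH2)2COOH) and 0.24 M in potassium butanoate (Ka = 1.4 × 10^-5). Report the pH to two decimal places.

pKa = −log(1.4 × 10^-5) = 4.854
Henderson–Hasselbalch: pH = pKa + log([CH3(CH2)2COO-]/[CH3(CH2)2COOH]) = 4.854 + log(0.24/0.24)
pH = 4.854 + (+0.000) = 4.85

pH = 4.85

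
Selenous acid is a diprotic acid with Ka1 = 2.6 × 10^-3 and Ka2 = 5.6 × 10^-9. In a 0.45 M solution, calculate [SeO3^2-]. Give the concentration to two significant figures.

First ionization gives [H+] ≈ [HSeO3-] = 3.29 × 10^-2 M.
Second step: Ka2 = [H+][SeO3^2-]/[HSeO3-] ≈ [SeO3^2-] (since [H+] ≈ [HSeO3-]).
So [SeO3^2-] ≈ Ka2.

5.6 × 10^-9 M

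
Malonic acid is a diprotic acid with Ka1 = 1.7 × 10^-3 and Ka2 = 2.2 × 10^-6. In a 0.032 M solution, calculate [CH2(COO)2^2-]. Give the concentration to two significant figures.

2.2 × 10^-6 M

First ionization gives [H+] ≈ [CH2(COOH)COO-] = 6.57 × 10^-3 M.
Second step: Ka2 = [H+][CH2(COO)2^2-]/[CH2(COOH)COO-] ≈ [CH2(COO)2^2-] (since [H+] ≈ [CH2(COOH)COO-]).
So [CH2(COO)2^2-] ≈ Ka2.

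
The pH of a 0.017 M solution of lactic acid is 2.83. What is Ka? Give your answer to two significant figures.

Ka = 1.4 × 10^-4

[H+] = 10^(-2.83) = 1.48 × 10^-3 M
At equilibrium [HA] = 0.017 − 1.48 × 10^-3 = 1.55 × 10^-2 M
Ka = [H+][A-]/[HA] = (1.48 × 10^-3)² / 1.55 × 10^-2 = 1.4 × 10^-4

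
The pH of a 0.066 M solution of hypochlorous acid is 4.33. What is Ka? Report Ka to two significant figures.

Ka = 3.3 × 10^-8

[H+] = 10^(-4.33) = 4.68 × 10^-5 M
At equilibrium [HA] = 0.066 − 4.68 × 10^-5 = 6.60 × 10^-2 M
Ka = [H+][A-]/[HA] = (4.68 × 10^-5)² / 6.60 × 10^-2 = 3.3 × 10^-8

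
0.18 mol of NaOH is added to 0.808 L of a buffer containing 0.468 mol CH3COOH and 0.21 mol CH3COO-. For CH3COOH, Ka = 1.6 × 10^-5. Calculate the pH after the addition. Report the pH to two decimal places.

pH = 4.93

OH- converts CH3COOH to CH3COO-: CH3COOH → 0.288 mol, CH3COO- → 0.39 mol.
pKa = −log(1.6 × 10^-5) = 4.796
Henderson–Hasselbalch with mole ratio 0.39/0.288: pH = 4.796 + (+0.132)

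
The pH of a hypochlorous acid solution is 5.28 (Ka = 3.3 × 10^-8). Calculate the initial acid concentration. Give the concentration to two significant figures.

[H+] = 10^(-5.28) = 5.25 × 10^-6 M = x
Ka = x²/(C₀ − x) ⇒ C₀ = x + x²/Ka
C₀ = 5.25 × 10^-6 + (5.25 × 10^-6)²/(3.3 × 10^-8) = 8.40 × 10^-4 M

C₀ = 8.4 × 10^-4 M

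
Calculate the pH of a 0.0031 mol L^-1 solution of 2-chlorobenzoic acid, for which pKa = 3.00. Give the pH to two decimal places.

ClC6H4COOH ⇌ ClC6H4COO- + H+
Ka = 10^(−3.00) = 1.00 × 10^-3
Ka = [H+]²/(0.0031 − [H+]) = 1.00 × 10^-3
Here C₀/Ka ≈ 3.1, so the small-[H+] approximation fails. Use the quadratic:
[H+] = [−0.001 + √(0.001² + 1.24e-05)]/2 = 1.33 × 10^-3 M
pH = −log(1.33 × 10^-3) = 2.88

pH = 2.88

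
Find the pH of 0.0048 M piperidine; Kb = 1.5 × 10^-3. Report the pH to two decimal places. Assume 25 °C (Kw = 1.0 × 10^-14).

C5H10NH + H2O ⇌ C5H10NH2+ + OH-
Kb = x²/(0.0048 − x) = 1.5 × 10^-3
Here C₀/Kb ≈ 3.2, so the small-x approximation fails. Use the quadratic:
x = (−Kb + √(Kb² + 4·Kb·C₀))/2 = 2.04 × 10^-3 M
pOH = −log(2.04 × 10^-3) = 2.69; pH = 14.00 − 2.69 = 11.31

pH = 11.31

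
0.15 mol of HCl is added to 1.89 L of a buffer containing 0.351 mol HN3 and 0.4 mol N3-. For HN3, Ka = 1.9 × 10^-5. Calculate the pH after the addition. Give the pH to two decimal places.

pH = 4.42

Added H+ converts N3- to HN3: HN3 → 0.501 mol, N3- → 0.25 mol.
pKa = −log(1.9 × 10^-5) = 4.721
Henderson–Hasselbalch with mole ratio 0.25/0.501: pH = 4.721 + (-0.302)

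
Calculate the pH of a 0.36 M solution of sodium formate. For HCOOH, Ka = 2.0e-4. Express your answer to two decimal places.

HCOO- is the conjugate base of the weak acid HCOOH.
Kb = Kw/Ka = 1.0×10^-14 / 2.0 × 10^-4 = 5.00 × 10^-11
From the ICE table, Kb = [OH-]²/(0.36 − [OH-]) = 5.00 × 10^-11.
Assume [OH-] ≪ 0.36: [OH-] ≈ √(5.00 × 10^-11 × 0.36) = 4.24 × 10^-6 M
pOH = 5.37, so pH = 14.00 − pOH = 8.63

pH = 8.63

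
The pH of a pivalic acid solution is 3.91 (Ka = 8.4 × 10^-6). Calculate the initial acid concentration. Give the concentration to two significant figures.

[H+] = 10^(-3.91) = 1.23 × 10^-4 M = x
Ka = x²/(C₀ − x) ⇒ C₀ = x + x²/Ka
C₀ = 1.23 × 10^-4 + (1.23 × 10^-4)²/(8.4 × 10^-6) = 1.92 × 10^-3 M

C₀ = 1.9 × 10^-3 M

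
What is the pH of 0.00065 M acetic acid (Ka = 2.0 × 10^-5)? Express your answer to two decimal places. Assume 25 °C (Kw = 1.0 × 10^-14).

CH3COOH ⇌ CH3COO- + H+
Let x = [H+] at equilibrium. Ka = x²/(0.00065 − x).
The 5% rule fails; solving x² + Ka·x − Ka·C₀ = 0 exactly:
x = [−2e-05 + √(2e-05² + 5.2e-08)]/2 = 1.04 × 10^-4 M
pH = −log(1.04 × 10^-4) = 3.98

pH = 3.98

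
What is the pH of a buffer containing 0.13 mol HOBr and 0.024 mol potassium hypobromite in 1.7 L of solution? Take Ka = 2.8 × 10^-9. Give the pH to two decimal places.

pH = 7.82

pKa = −log(2.8 × 10^-9) = 8.553
pH = pKa + log([A⁻]/[HA]) = 8.553 + log(0.024/0.13)
pH = 8.553 + (-0.734) = 7.82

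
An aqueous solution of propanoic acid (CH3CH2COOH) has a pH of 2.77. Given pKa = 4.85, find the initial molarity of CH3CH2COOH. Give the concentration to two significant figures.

[H+] = 10^(-2.77) = 1.70 × 10^-3 M = x
Ka = 10^(−4.85) = 1.41 × 10^-5
Ka = x²/(C₀ − x) ⇒ C₀ = x + x²/Ka
C₀ = 1.70 × 10^-3 + (1.70 × 10^-3)²/(1.41 × 10^-5) = 2.07 × 10^-1 M

C₀ = 2.1 × 10^-1 M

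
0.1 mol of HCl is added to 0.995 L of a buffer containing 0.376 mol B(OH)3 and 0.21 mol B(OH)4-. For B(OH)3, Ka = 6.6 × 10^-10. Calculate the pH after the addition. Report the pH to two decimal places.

pH = 8.54

After neutralization: n(B(OH)3) = 0.476 mol, n(B(OH)4-) = 0.11 mol.
pKa = −log(6.6 × 10^-10) = 9.180
pH = pKa + log(n_B(OH)4-/n_B(OH)3) = 9.180 + log(0.11/0.476) = 9.180 + (-0.636)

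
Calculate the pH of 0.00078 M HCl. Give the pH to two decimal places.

pH = 3.11

HCl is a strong acid and dissociates completely, so [H+] = 0.00078 M.
pH = -log(0.00078) = 3.11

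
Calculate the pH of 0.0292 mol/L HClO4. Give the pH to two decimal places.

HClO4 is a strong acid and dissociates completely, so [H+] = 0.0292 M.
pH = -log(0.0292) = 1.53

pH = 1.53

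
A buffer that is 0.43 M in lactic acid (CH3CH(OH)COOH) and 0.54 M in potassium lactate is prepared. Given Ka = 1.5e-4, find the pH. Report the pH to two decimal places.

pKa = −log(1.5 × 10^-4) = 3.824
Henderson–Hasselbalch: pH = pKa + log([CH3CH(OH)COO-]/[CH3CH(OH)COOH]) = 3.824 + log(0.54/0.43)
pH = 3.824 + (+0.099) = 3.92

pH = 3.92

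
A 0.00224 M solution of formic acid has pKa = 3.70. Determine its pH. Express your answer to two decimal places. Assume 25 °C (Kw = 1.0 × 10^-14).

HCOOH ⇌ HCOO- + H+
Ka = 10^(−3.70) = 2.00 × 10^-4
Let x = [H+] at equilibrium. Ka = x²/(0.00224 − x).
The 5% rule fails; solving x² + Ka·x − Ka·C₀ = 0 exactly:
x = (−Ka + √(Ka² + 4·Ka·C₀))/2 = 5.77 × 10^-4 M
pH = −log[H+] = −log(5.77 × 10^-4) = 3.24

pH = 3.24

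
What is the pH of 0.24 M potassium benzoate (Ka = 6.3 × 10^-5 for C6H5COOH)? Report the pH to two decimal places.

C6H5COO- is the conjugate base of the weak acid C6H5COOH.
Kb = Kw/Ka = 1.0×10^-14 / 6.3 × 10^-5 = 1.59 × 10^-10
Kb = [OH-]²/(0.24 − [OH-]) = 1.59 × 10^-10
Since Kb ≪ C₀, [OH-] ≈ √(Kb·C₀) = 6.18 × 10^-6 M.
Check: 0.0026% ionized — well under 5%, approximation valid.
pOH = −log(6.18 × 10^-6) = 5.21; pH = 14.00 − 5.21 = 8.79

pH = 8.79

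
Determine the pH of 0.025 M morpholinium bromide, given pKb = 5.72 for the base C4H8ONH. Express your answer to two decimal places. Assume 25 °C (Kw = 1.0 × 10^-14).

C4H8ONH2+ is the conjugate acid of the weak base C4H8ONH.
Kb = 10^(−5.72) = 1.91 × 10^-6
Ka = Kw/Kb = 1.0×10^-14 / 1.91 × 10^-6 = 5.24 × 10^-9
Let x = [H+] at equilibrium. Ka = x²/(0.025 − x).
Neglecting x in the denominator: x = √(5.24 × 10^-9 × 0.025) = 1.14 × 10^-5 M
(x/C₀ = 0.046% < 5%, so the approximation holds.)
pH = −log(1.14 × 10^-5) = 4.94

pH = 4.94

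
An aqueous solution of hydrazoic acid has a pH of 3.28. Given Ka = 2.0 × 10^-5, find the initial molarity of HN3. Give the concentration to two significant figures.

[H+] = 10^(-3.28) = 5.25 × 10^-4 M = x
Ka = x²/(C₀ − x) ⇒ C₀ = x + x²/Ka
C₀ = 5.25 × 10^-4 + (5.25 × 10^-4)²/(2.0 × 10^-5) = 1.43 × 10^-2 M

C₀ = 1.4 × 10^-2 M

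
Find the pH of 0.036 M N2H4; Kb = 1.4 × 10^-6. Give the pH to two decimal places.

pH = 10.35

N2H4 + H2O ⇌ N2H5+ + OH-
Let x = [OH-] at equilibrium. Kb = x²/(0.036 − x).
Since Kb ≪ C₀, x ≈ √(Kb·C₀) = 2.24 × 10^-4 M.
(x/C₀ = 0.62% < 5%, so the approximation holds.)
pOH = 3.65, so pH = 14.00 − pOH = 10.35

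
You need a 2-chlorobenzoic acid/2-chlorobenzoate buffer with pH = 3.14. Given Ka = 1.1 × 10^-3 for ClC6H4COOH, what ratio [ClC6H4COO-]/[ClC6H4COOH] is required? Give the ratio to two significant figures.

ratio = 1.5

pKa = -log(1.1 × 10^-3) = 2.959
pH = pKa + log(r) ⇒ log(r) = 3.14 − 2.959 = +0.181
r = [ClC6H4COO-]/[ClC6H4COOH] = 10^(+0.181) = 1.52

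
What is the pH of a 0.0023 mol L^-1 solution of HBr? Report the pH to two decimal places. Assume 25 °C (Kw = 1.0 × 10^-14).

HBr is a strong acid and dissociates completely, so [H+] = 0.0023 M.
pH = -log(0.0023) = 2.64

pH = 2.64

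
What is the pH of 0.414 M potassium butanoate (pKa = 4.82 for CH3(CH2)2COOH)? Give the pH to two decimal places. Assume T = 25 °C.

pH = 9.22

CH3(CH2)2COO- is the conjugate base of the weak acid CH3(CH2)2COOH.
Ka = 10^(−4.82) = 1.51 × 10^-5
Kb = Kw/Ka = 1.0×10^-14 / 1.51 × 10^-5 = 6.62 × 10^-10
Let x = [OH-] at equilibrium. Kb = x²/(0.414 − x).
Since Kb ≪ C₀, x ≈ √(Kb·C₀) = 1.66 × 10^-5 M.
(x/C₀ = 0.004% < 5%, so the approximation holds.)
pOH = −log(1.66 × 10^-5) = 4.78; pH = 14.00 − 4.78 = 9.22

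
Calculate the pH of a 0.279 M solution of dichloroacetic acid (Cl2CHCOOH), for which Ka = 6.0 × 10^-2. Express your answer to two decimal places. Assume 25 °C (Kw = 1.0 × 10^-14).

Cl2CHCOOH ⇌ Cl2CHCOO- + H+
From the ICE table, Ka = [H+]²/(0.279 − [H+]) = 6.0 × 10^-2.
The 5% rule fails; solving [H+]² + Ka·[H+] − Ka·C₀ = 0 exactly:
[H+] = (−Ka + √(Ka² + 4·Ka·C₀))/2 = 1.03 × 10^-1 M
pH = −log[H+] = −log(1.03 × 10^-1) = 0.99

pH = 0.99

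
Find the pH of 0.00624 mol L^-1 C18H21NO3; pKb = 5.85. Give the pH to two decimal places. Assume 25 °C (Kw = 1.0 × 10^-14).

pH = 9.97

C18H21NO3 + H2O ⇌ C18H22NO3+ + OH-
Kb = 10^(−5.85) = 1.41 × 10^-6
From the ICE table, Kb = x²/(0.00624 − x) = 1.41 × 10^-6.
Assume x ≪ 0.00624: x ≈ √(1.41 × 10^-6 × 0.00624) = 9.38 × 10^-5 M
pOH = −log(9.38 × 10^-5) = 4.03; pH = 14.00 − 4.03 = 9.97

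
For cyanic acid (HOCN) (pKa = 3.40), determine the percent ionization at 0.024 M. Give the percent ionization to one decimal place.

12.1%

HOCN ⇌ OCN- + H+; let x = [H+] at equilibrium.
Ka = 10^(−3.40) = 3.98 × 10^-4
Solve x² + 0.000398x − 9.55e-06 = 0 → x = 2.90 × 10^-3 M
% ionization = x/C₀ × 100% = 2.90 × 10^-3/0.024 × 100% = 12.1%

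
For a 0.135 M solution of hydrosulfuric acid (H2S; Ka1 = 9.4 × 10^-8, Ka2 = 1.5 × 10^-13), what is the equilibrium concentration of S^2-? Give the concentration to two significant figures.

First ionization gives [H+] ≈ [HS-] = 1.13 × 10^-4 M.
Second step: Ka2 = [H+][S^2-]/[HS-] ≈ [S^2-] (since [H+] ≈ [HS-]).
So [S^2-] ≈ Ka2.

1.5 × 10^-13 M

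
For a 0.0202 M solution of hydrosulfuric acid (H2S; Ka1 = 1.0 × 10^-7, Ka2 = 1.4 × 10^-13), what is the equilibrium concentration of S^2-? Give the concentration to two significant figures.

First ionization gives [H+] ≈ [HS-] = 4.49 × 10^-5 M.
Second step: Ka2 = [H+][S^2-]/[HS-] ≈ [S^2-] (since [H+] ≈ [HS-]).
So [S^2-] ≈ Ka2.

1.4 × 10^-13 M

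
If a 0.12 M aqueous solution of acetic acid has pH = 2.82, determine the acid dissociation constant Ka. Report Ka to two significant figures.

Ka = 1.9 × 10^-5

[H+] = 10^(-2.82) = 1.51 × 10^-3 M
At equilibrium [HA] = 0.12 − 1.51 × 10^-3 = 1.18 × 10^-1 M
Ka = [H+][A-]/[HA] = (1.51 × 10^-3)² / 1.18 × 10^-1 = 1.9 × 10^-5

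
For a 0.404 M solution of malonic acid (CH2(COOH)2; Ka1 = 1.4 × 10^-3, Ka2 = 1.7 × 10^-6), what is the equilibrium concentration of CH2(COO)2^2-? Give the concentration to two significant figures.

1.7 × 10^-6 M

First ionization gives [H+] ≈ [CH2(COOH)COO-] = 2.31 × 10^-2 M.
Second step: Ka2 = [H+][CH2(COO)2^2-]/[CH2(COOH)COO-] ≈ [CH2(COO)2^2-] (since [H+] ≈ [CH2(COOH)COO-]).
So [CH2(COO)2^2-] ≈ Ka2.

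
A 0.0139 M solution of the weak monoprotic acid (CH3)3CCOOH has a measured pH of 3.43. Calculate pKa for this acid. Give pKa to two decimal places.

pKa = 4.99

[H+] = 10^(-3.43) = 3.72 × 10^-4 M
At equilibrium [HA] = 0.0139 − 3.72 × 10^-4 = 1.35 × 10^-2 M
Ka = [H+][A-]/[HA] = (3.72 × 10^-4)² / 1.35 × 10^-2 = 1.03 × 10^-5
pKa = -log(1.03 × 10^-5) = 4.99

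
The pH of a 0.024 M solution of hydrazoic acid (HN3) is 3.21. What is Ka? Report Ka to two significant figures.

[H+] = 10^(-3.21) = 6.17 × 10^-4 M
At equilibrium [HA] = 0.024 − 6.17 × 10^-4 = 2.34 × 10^-2 M
Ka = [H+][A-]/[HA] = (6.17 × 10^-4)² / 2.34 × 10^-2 = 1.6 × 10^-5

Ka = 1.6 × 10^-5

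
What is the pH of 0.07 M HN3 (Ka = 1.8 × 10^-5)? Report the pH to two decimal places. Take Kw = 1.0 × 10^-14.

pH = 2.95

HN3 ⇌ N3- + H+
From the ICE table, Ka = x²/(0.07 − x) = 1.8 × 10^-5.
Assume x ≪ 0.07: x ≈ √(1.8 × 10^-5 × 0.07) = 1.12 × 10^-3 M
(x/C₀ = 1.6% < 5%, so the approximation holds.)
pH = −log(1.12 × 10^-3) = 2.95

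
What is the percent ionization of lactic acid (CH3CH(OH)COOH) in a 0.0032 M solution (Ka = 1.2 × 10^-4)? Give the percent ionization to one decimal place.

CH3CH(OH)COOH ⇌ CH3CH(OH)COO- + H+; let x = [H+] at equilibrium.
Solve x² + 0.00012x − 3.84e-07 = 0 → x = 5.63 × 10^-4 M
% ionization = x/C₀ × 100% = 5.63 × 10^-4/0.0032 × 100% = 17.6%

17.6%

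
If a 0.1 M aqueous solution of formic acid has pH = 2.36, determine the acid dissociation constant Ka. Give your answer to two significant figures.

Ka = 2.0 × 10^-4

[H+] = 10^(-2.36) = 4.37 × 10^-3 M
At equilibrium [HA] = 0.1 − 4.37 × 10^-3 = 9.56 × 10^-2 M
Ka = [H+][A-]/[HA] = (4.37 × 10^-3)² / 9.56 × 10^-2 = 2.0 × 10^-4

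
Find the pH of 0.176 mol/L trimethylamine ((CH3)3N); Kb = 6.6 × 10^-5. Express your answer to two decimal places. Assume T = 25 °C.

(CH3)3N + H2O ⇌ (CH3)3NH+ + OH-
Kb = [OH-]²/(0.176 − [OH-]) = 6.6 × 10^-5
Assume [OH-] ≪ 0.176: [OH-] ≈ √(6.6 × 10^-5 × 0.176) = 3.41 × 10^-3 M
Check: 1.9% ionized — well under 5%, approximation valid.
pOH = 2.47, so pH = 14.00 − pOH = 11.53

pH = 11.53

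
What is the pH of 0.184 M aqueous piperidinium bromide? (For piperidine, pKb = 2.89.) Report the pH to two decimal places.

pH = 5.92

C5H10NH2+ is the conjugate acid of the weak base C5H10NH.
Kb = 10^(−2.89) = 1.29 × 10^-3
Ka = Kw/Kb = 1.0×10^-14 / 1.29 × 10^-3 = 7.75 × 10^-12
From the ICE table, Ka = [H+]²/(0.184 − [H+]) = 7.75 × 10^-12.
Since Ka ≪ C₀, [H+] ≈ √(Ka·C₀) = 1.19 × 10^-6 M.
Check: 0.00065% ionized — well under 5%, approximation valid.
pH = −log(1.19 × 10^-6) = 5.92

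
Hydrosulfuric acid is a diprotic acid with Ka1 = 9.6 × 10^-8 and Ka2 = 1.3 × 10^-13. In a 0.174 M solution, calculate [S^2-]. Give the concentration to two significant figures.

1.3 × 10^-13 M

First ionization gives [H+] ≈ [HS-] = 1.29 × 10^-4 M.
Second step: Ka2 = [H+][S^2-]/[HS-] ≈ [S^2-] (since [H+] ≈ [HS-]).
So [S^2-] ≈ Ka2.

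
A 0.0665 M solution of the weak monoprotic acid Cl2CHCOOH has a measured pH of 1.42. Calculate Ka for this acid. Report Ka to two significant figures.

Ka = 5.1 × 10^-2

[H+] = 10^(-1.42) = 3.80 × 10^-2 M
At equilibrium [HA] = 0.0665 − 3.80 × 10^-2 = 2.85 × 10^-2 M
Ka = [H+][A-]/[HA] = (3.80 × 10^-2)² / 2.85 × 10^-2 = 5.1 × 10^-2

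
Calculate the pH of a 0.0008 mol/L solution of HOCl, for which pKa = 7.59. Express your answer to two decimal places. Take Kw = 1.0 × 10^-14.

pH = 5.34

HOCl ⇌ OCl- + H+
Ka = 10^(−7.59) = 2.57 × 10^-8
Ka = x²/(0.0008 − x) = 2.57 × 10^-8
Since Ka ≪ C₀, x ≈ √(Ka·C₀) = 4.53 × 10^-6 M.
(x/C₀ = 0.57% < 5%, so the approximation holds.)
pH = −log(4.53 × 10^-6) = 5.34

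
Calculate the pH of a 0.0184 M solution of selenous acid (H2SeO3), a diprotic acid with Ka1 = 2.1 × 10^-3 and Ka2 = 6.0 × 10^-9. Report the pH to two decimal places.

pH = 2.28

Ka1 ≫ Ka2, so treat the first dissociation as the only significant source of H+.
Ka1 = x²/(0.0184 − x) = 2.1 × 10^-3
Solving the quadratic: x = (−Ka1 + √(Ka1² + 4·Ka1·C₀))/2 = 5.25 × 10^-3 M
pH = −log(5.25 × 10^-3) = 2.28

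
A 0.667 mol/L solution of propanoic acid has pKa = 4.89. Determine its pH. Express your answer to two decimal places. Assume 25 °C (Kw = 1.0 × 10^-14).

CH3CH2COOH ⇌ CH3CH2COO- + H+
Ka = 10^(−4.89) = 1.29 × 10^-5
Ka = x²/(0.667 − x) = 1.29 × 10^-5
Assume x ≪ 0.667: x ≈ √(1.29 × 10^-5 × 0.667) = 2.93 × 10^-3 M
pH = −log[H+] = −log(2.93 × 10^-3) = 2.53

pH = 2.53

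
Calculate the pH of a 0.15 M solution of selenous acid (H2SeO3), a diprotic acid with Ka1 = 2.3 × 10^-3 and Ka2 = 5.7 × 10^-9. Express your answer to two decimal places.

pH = 1.76

Ka1 ≫ Ka2, so treat the first dissociation as the only significant source of H+.
Ka1 = x²/(0.15 − x) = 2.3 × 10^-3
Solving the quadratic: x = (−Ka1 + √(Ka1² + 4·Ka1·C₀))/2 = 1.75 × 10^-2 M
pH = −log(1.75 × 10^-2) = 1.76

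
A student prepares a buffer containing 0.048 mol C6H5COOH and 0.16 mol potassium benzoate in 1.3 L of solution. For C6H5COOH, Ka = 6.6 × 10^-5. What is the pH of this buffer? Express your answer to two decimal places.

pKa = −log(6.6 × 10^-5) = 4.180
pH = pKa + log([A⁻]/[HA]) = 4.180 + log(0.16/0.048)
pH = 4.180 + (+0.523) = 4.70

pH = 4.70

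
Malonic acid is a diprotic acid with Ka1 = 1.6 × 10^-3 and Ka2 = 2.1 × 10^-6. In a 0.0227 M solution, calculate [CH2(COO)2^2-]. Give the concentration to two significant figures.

First ionization gives [H+] ≈ [CH2(COOH)COO-] = 5.28 × 10^-3 M.
Second step: Ka2 = [H+][CH2(COO)2^2-]/[CH2(COOH)COO-] ≈ [CH2(COO)2^2-] (since [H+] ≈ [CH2(COOH)COO-]).
So [CH2(COO)2^2-] ≈ Ka2.

2.1 × 10^-6 M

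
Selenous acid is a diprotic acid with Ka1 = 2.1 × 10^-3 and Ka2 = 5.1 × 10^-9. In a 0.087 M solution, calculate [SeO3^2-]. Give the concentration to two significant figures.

First ionization gives [H+] ≈ [HSeO3-] = 1.25 × 10^-2 M.
Second step: Ka2 = [H+][SeO3^2-]/[HSeO3-] ≈ [SeO3^2-] (since [H+] ≈ [HSeO3-]).
So [SeO3^2-] ≈ Ka2.

5.1 × 10^-9 M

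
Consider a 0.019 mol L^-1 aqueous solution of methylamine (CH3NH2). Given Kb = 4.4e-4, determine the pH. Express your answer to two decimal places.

pH = 11.43

CH3NH2 + H2O ⇌ CH3NH3+ + OH-
From the ICE table, Kb = [OH-]²/(0.019 − [OH-]) = 4.4 × 10^-4.
[OH-] is not negligible relative to C₀; solve [OH-]² + 0.00044·[OH-] − 8.36e-06 = 0.
[OH-] = (−Kb + √(Kb² + 4·Kb·C₀))/2 = 2.68 × 10^-3 M
pOH = 2.57, so pH = 14.00 − pOH = 11.43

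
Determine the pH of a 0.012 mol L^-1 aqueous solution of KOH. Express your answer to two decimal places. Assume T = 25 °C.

KOH is a strong base; [OH-] = 0.012 M.
pOH = -log(0.012) = 1.92
pH = 14.00 - 1.92 = 12.08

pH = 12.08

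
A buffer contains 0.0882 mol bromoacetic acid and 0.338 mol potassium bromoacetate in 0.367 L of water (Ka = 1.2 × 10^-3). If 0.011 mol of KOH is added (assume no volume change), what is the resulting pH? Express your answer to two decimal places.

OH- converts BrCH2COOH to BrCH2COO-: BrCH2COOH → 0.0772 mol, BrCH2COO- → 0.349 mol.
pKa = −log(1.2 × 10^-3) = 2.921
Henderson–Hasselbalch with mole ratio 0.349/0.0772: pH = 2.921 + (+0.655)

pH = 3.58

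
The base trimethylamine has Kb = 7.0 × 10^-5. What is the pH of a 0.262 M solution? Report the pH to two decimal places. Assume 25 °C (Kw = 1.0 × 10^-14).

pH = 11.63

(CH3)3N + H2O ⇌ (CH3)3NH+ + OH-
Let x = [OH-] at equilibrium. Kb = x²/(0.262 − x).
Since Kb ≪ C₀, x ≈ √(Kb·C₀) = 4.28 × 10^-3 M.
pOH = −log(4.28 × 10^-3) = 2.37; pH = 14.00 − 2.37 = 11.63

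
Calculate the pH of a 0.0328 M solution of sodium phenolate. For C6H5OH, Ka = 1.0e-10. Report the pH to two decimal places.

pH = 11.25

C6H5O- is the conjugate base of the weak acid C6H5OH.
Kb = Kw/Ka = 1.0×10^-14 / 1.0 × 10^-10 = 1.00 × 10^-4
Let x = [OH-] at equilibrium. Kb = x²/(0.0328 − x).
The 5% rule fails; solving x² + Kb·x − Kb·C₀ = 0 exactly:
x = (−Kb + √(Kb² + 4·Kb·C₀))/2 = 1.76 × 10^-3 M
pOH = 2.75, so pH = 14.00 − pOH = 11.25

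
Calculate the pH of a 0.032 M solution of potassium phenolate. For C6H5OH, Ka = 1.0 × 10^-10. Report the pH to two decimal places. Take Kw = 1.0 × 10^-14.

pH = 11.24

C6H5O- is the conjugate base of the weak acid C6H5OH.
Kb = Kw/Ka = 1.0×10^-14 / 1.0 × 10^-10 = 1.00 × 10^-4
Let x = [OH-] at equilibrium. Kb = x²/(0.032 − x).
Here C₀/Kb ≈ 320, so the small-x approximation fails. Use the quadratic:
x = [−0.0001 + √(0.0001² + 1.28e-05)]/2 = 1.74 × 10^-3 M
pOH = −log(1.74 × 10^-3) = 2.76; pH = 14.00 − 2.76 = 11.24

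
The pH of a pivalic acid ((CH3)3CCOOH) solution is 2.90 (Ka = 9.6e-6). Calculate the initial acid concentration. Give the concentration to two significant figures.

C₀ = 1.7 × 10^-1 M

[H+] = 10^(-2.90) = 1.26 × 10^-3 M = x
Ka = x²/(C₀ − x) ⇒ C₀ = x + x²/Ka
C₀ = 1.26 × 10^-3 + (1.26 × 10^-3)²/(9.6 × 10^-6) = 1.67 × 10^-1 M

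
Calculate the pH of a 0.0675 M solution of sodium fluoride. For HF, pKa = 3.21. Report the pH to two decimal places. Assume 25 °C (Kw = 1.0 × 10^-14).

pH = 8.02

F- is the conjugate base of the weak acid HF.
Ka = 10^(−3.21) = 6.17 × 10^-4
Kb = Kw/Ka = 1.0×10^-14 / 6.17 × 10^-4 = 1.62 × 10^-11
Let x = [OH-] at equilibrium. Kb = x²/(0.0675 − x).
Assume x ≪ 0.0675: x ≈ √(1.62 × 10^-11 × 0.0675) = 1.05 × 10^-6 M
pOH = 5.98, so pH = 14.00 − pOH = 8.02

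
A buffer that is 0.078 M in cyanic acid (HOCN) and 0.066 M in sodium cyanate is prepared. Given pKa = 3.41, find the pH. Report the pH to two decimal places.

Henderson–Hasselbalch: pH = pKa + log([OCN-]/[HOCN]) = 3.41 + log(0.066/0.078)
pH = 3.41 + (-0.073) = 3.34

pH = 3.34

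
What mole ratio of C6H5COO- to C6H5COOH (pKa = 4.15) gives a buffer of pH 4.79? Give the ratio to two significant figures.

ratio = 4.4

pH = pKa + log(r) ⇒ log(r) = 4.79 − 4.15 = +0.64
r = [C6H5COO-]/[C6H5COOH] = 10^(+0.64) = 4.37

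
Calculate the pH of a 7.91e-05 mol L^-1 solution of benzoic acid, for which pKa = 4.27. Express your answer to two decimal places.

C6H5COOH ⇌ C6H5COO- + H+
Ka = 10^(−4.27) = 5.37 × 10^-5
Ka = [H+]²/(7.91e-05 − [H+]) = 5.37 × 10^-5
Here C₀/Ka ≈ 1.47, so the small-[H+] approximation fails. Use the quadratic:
[H+] = (−Ka + √(Ka² + 4·Ka·C₀))/2 = 4.36 × 10^-5 M
pH = −log(4.36 × 10^-5) = 4.36

pH = 4.36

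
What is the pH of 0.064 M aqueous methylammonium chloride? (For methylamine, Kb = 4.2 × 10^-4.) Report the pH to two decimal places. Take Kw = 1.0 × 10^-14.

CH3NH3+ is the conjugate acid of the weak base CH3NH2.
Ka = Kw/Kb = 1.0×10^-14 / 4.2 × 10^-4 = 2.38 × 10^-11
Let x = [H+] at equilibrium. Ka = x²/(0.064 − x).
Since Ka ≪ C₀, x ≈ √(Ka·C₀) = 1.23 × 10^-6 M.
Check: 0.0019% ionized — well under 5%, approximation valid.
pH = −log[H+] = −log(1.23 × 10^-6) = 5.91

pH = 5.91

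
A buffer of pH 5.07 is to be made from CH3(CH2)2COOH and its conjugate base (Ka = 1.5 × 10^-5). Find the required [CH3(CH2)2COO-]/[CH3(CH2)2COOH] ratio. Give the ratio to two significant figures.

pKa = -log(1.5 × 10^-5) = 4.824
pH = pKa + log(r) ⇒ log(r) = 5.07 − 4.824 = +0.246
r = [CH3(CH2)2COO-]/[CH3(CH2)2COOH] = 10^(+0.246) = 1.76

ratio = 1.8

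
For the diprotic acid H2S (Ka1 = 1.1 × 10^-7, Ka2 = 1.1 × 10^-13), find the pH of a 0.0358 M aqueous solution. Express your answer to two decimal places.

Since Ka1 ≫ Ka2, the first ionization dominates [H+].
Ka1 = x²/(0.0358 − x) = 1.1 × 10^-7
x ≈ √(1.1 × 10^-7 × 0.0358) = 6.28 × 10^-5 M
pH = −log(6.28 × 10^-5) = 4.20

pH = 4.20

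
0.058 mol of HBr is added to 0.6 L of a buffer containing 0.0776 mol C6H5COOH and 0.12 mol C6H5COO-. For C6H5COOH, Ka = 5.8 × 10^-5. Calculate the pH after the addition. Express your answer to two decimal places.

Added H+ converts C6H5COO- to C6H5COOH: C6H5COOH → 0.136 mol, C6H5COO- → 0.062 mol.
pKa = −log(5.8 × 10^-5) = 4.237
Henderson–Hasselbalch with mole ratio 0.062/0.136: pH = 4.237 + (-0.341)

pH = 3.90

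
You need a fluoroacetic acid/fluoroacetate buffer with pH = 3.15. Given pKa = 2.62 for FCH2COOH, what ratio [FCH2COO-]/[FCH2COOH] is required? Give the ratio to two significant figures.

ratio = 3.4

pH = pKa + log(r) ⇒ log(r) = 3.15 − 2.62 = +0.53
r = [FCH2COO-]/[FCH2COOH] = 10^(+0.53) = 3.39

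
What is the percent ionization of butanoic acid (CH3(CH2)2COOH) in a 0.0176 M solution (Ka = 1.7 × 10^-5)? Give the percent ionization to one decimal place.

CH3(CH2)2COOH ⇌ CH3(CH2)2COO- + H+; let x = [H+] at equilibrium.
x ≈ √(Ka·C₀) = √(1.7 × 10^-5 × 0.0176) = 5.47 × 10^-4 M
% ionization = x/C₀ × 100% = 5.47 × 10^-4/0.0176 × 100% = 3.1%

3.1%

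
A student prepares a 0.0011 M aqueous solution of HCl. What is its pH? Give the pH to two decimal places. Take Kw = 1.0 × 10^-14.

HCl is a strong acid and dissociates completely, so [H+] = 0.0011 M.
pH = -log(0.0011) = 2.96

pH = 2.96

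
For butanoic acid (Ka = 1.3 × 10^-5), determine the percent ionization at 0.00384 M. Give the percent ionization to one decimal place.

5.7%

CH3(CH2)2COOH ⇌ CH3(CH2)2COO- + H+; let x = [H+] at equilibrium.
Solve x² + 1.3e-05x − 4.99e-08 = 0 → x = 2.17 × 10^-4 M
% ionization = x/C₀ × 100% = 2.17 × 10^-4/0.00384 × 100% = 5.7%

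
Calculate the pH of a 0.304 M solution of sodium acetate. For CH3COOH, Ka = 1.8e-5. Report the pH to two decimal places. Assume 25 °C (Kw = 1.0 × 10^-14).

pH = 9.11

CH3COO- is the conjugate base of the weak acid CH3COOH.
Kb = Kw/Ka = 1.0×10^-14 / 1.8 × 10^-5 = 5.56 × 10^-10
Kb = [OH-]²/(0.304 − [OH-]) = 5.56 × 10^-10
Since Kb ≪ C₀, [OH-] ≈ √(Kb·C₀) = 1.30 × 10^-5 M.
pOH = −log(1.30 × 10^-5) = 4.89; pH = 14.00 − 4.89 = 9.11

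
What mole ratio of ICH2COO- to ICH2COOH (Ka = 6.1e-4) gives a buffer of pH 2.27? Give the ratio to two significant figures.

ratio = 0.11

pKa = -log(6.1 × 10^-4) = 3.215
pH = pKa + log(r) ⇒ log(r) = 2.27 − 3.215 = -0.945
r = [ICH2COO-]/[ICH2COOH] = 10^(-0.945) = 0.114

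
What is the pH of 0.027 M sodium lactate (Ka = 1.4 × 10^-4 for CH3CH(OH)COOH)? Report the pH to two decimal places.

CH3CH(OH)COO- is the conjugate base of the weak acid CH3CH(OH)COOH.
Kb = Kw/Ka = 1.0×10^-14 / 1.4 × 10^-4 = 7.14 × 10^-11
From the ICE table, Kb = x²/(0.027 − x) = 7.14 × 10^-11.
Since Kb ≪ C₀, x ≈ √(Kb·C₀) = 1.39 × 10^-6 M.
(x/C₀ = 0.0051% < 5%, so the approximation holds.)
pOH = 5.86, so pH = 14.00 − pOH = 8.14

pH = 8.14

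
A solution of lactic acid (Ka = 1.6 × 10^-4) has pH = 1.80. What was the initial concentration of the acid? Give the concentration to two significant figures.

[H+] = 10^(-1.80) = 1.58 × 10^-2 M = x
Ka = x²/(C₀ − x) ⇒ C₀ = x + x²/Ka
C₀ = 1.58 × 10^-2 + (1.58 × 10^-2)²/(1.6 × 10^-4) = 1.58 M

C₀ = 1.6 M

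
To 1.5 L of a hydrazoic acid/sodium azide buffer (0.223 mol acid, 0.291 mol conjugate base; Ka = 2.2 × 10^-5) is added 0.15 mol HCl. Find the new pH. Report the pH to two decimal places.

Added H+ converts N3- to HN3: HN3 → 0.373 mol, N3- → 0.141 mol.
pKa = −log(2.2 × 10^-5) = 4.658
Henderson–Hasselbalch with mole ratio 0.141/0.373: pH = 4.658 + (-0.422)

pH = 4.24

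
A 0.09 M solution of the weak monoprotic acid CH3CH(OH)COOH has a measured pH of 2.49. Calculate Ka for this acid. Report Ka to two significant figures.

Ka = 1.2 × 10^-4

[H+] = 10^(-2.49) = 3.24 × 10^-3 M
At equilibrium [HA] = 0.09 − 3.24 × 10^-3 = 8.68 × 10^-2 M
Ka = [H+][A-]/[HA] = (3.24 × 10^-3)² / 8.68 × 10^-2 = 1.2 × 10^-4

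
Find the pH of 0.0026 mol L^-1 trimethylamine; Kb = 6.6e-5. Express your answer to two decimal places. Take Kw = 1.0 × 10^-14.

(CH3)3N + H2O ⇌ (CH3)3NH+ + OH-
Let x = [OH-] at equilibrium. Kb = x²/(0.0026 − x).
The 5% rule fails; solving x² + Kb·x − Kb·C₀ = 0 exactly:
x = [−6.6e-05 + √(6.6e-05² + 6.86e-07)]/2 = 3.83 × 10^-4 M
pOH = 3.42, so pH = 14.00 − pOH = 10.58

pH = 10.58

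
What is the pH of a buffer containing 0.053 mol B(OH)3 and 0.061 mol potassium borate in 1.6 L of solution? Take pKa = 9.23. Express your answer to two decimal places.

pH = 9.29

Henderson–Hasselbalch: pH = pKa + log([B(OH)4-]/[B(OH)3]) = 9.23 + log(0.061/0.053)
pH = 9.23 + (+0.061) = 9.29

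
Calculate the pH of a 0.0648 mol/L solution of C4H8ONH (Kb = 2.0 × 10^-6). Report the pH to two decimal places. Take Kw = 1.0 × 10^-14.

pH = 10.56

C4H8ONH + H2O ⇌ C4H8ONH2+ + OH-
From the ICE table, Kb = x²/(0.0648 − x) = 2.0 × 10^-6.
Neglecting x in the denominator: x = √(2.0 × 10^-6 × 0.0648) = 3.60 × 10^-4 M
(x/C₀ = 0.56% < 5%, so the approximation holds.)
pOH = 3.44, so pH = 14.00 − pOH = 10.56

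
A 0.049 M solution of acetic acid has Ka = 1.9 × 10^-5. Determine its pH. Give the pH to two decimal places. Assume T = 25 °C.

pH = 3.02

CH3COOH ⇌ CH3COO- + H+
From the ICE table, Ka = x²/(0.049 − x) = 1.9 × 10^-5.
Since Ka ≪ C₀, x ≈ √(Ka·C₀) = 9.65 × 10^-4 M.
pH = −log[H+] = −log(9.65 × 10^-4) = 3.02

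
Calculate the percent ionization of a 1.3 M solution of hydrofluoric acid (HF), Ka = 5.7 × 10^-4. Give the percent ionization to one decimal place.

2.1%

HF ⇌ F- + H+; let x = [H+] at equilibrium.
x ≈ √(Ka·C₀) = √(5.7 × 10^-4 × 1.3) = 2.72 × 10^-2 M
% ionization = x/C₀ × 100% = 2.72 × 10^-2/1.3 × 100% = 2.1%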